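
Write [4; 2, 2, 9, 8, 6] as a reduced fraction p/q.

Fold from the inside: start with 6/1.
  8 + 1/6 = 49/6
  9 + 6/49 = 447/49
  2 + 49/447 = 943/447
  2 + 447/943 = 2333/943
  4 + 943/2333 = 10275/2333

10275/2333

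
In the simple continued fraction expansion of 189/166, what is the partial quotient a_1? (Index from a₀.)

7

189 = 1·166 + 23   →  a_0 = 1
166 = 7·23 + 5   →  a_1 = 7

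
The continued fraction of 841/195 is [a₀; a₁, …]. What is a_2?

5

841 = 4·195 + 61   →  a_0 = 4
195 = 3·61 + 12   →  a_1 = 3
61 = 5·12 + 1   →  a_2 = 5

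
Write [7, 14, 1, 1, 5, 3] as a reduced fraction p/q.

Fold from the inside: start with 3/1.
  5 + 1/3 = 16/3
  1 + 3/16 = 19/16
  1 + 16/19 = 35/19
  14 + 19/35 = 509/35
  7 + 35/509 = 3598/509

3598/509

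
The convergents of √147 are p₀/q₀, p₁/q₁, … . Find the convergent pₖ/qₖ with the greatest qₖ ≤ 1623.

18817/1552

√147 = [12; 8, 24, …] (period length 2).
Convergents:
  p_0/q_0 = 12/1
  p_1/q_1 = 97/8
  p_2/q_2 = 2340/193
  p_3/q_3 = 18817/1552
  p_4/q_4 = 453948/37441
q_3 = 1552 ≤ 1623 < 37441 = q_4, so the answer is 18817/1552.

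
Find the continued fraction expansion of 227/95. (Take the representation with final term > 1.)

[2; 2, 1, 1, 3, 5]

227 = 2×95 + 37
95 = 2×37 + 21
37 = 1×21 + 16
21 = 1×16 + 5
16 = 3×5 + 1
5 = 5×1 + 0  (stop)
So 227/95 = [2; 2, 1, 1, 3, 5].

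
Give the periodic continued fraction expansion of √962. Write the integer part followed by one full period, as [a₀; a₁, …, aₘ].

[31; 62]

a₀ = ⌊√962⌋ = 31.
With m₀=0, d₀=1 and mₖ₊₁ = dₖaₖ − mₖ, dₖ₊₁ = (n − mₖ₊₁²)/dₖ, aₖ₊₁ = ⌊(a₀+mₖ₊₁)/dₖ₊₁⌋:
  k=1: m=31, d=1, a=62
d=1 and a=2a₀=62 at k=1, so the next step gives (m, d) = (31, 1) again — its k=1 value — and the period has length 1.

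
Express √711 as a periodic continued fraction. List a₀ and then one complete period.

[26; 1, 1, 1, 52]

a₀ = ⌊√711⌋ = 26.
With m₀=0, d₀=1 and mₖ₊₁ = dₖaₖ − mₖ, dₖ₊₁ = (n − mₖ₊₁²)/dₖ, aₖ₊₁ = ⌊(a₀+mₖ₊₁)/dₖ₊₁⌋:
  k=1: m=26, d=35, a=1
  k=2: m=9, d=18, a=1
  k=3: m=9, d=35, a=1
  k=4: m=26, d=1, a=52
d=1 and a=2a₀=52 at k=4, so the next step gives (m, d) = (26, 35) again — its k=1 value — and the period has length 4.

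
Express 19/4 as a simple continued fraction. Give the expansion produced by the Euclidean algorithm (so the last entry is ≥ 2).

19 = 4*4 + 3
4 = 1*3 + 1
3 = 3*1 + 0  (stop)
So 19/4 = [4; 1, 3].

[4; 1, 3]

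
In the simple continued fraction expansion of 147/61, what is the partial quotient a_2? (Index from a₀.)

147 = 2·61 + 25   →  a_0 = 2
61 = 2·25 + 11   →  a_1 = 2
25 = 2·11 + 3   →  a_2 = 2

2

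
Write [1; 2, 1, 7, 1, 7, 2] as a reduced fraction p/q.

587/436

Using pₖ = aₖpₖ₋₁ + pₖ₋₂ and qₖ = aₖqₖ₋₁ + qₖ₋₂:
  k=0: a=1, p=1, q=1
  k=1: a=2, p=3, q=2
  k=2: a=1, p=4, q=3
  k=3: a=7, p=31, q=23
  k=4: a=1, p=35, q=26
  k=5: a=7, p=276, q=205
  k=6: a=2, p=587, q=436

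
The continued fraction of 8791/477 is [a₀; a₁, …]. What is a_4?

1

8791 = 18·477 + 205   →  a_0 = 18
477 = 2·205 + 67   →  a_1 = 2
205 = 3·67 + 4   →  a_2 = 3
67 = 16·4 + 3   →  a_3 = 16
4 = 1·3 + 1   →  a_4 = 1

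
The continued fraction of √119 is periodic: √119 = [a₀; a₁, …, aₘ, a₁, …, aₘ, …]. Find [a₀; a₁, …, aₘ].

[10; 1, 9, 1, 20]

a₀ = ⌊√119⌋ = 10.
With m₀=0, d₀=1 and mₖ₊₁ = dₖaₖ − mₖ, dₖ₊₁ = (n − mₖ₊₁²)/dₖ, aₖ₊₁ = ⌊(a₀+mₖ₊₁)/dₖ₊₁⌋:
  k=1: m=10, d=19, a=1
  k=2: m=9, d=2, a=9
  k=3: m=9, d=19, a=1
  k=4: m=10, d=1, a=20
d=1 and a=2a₀=20 at k=4, so the next step gives (m, d) = (10, 19) again — its k=1 value — and the period has length 4.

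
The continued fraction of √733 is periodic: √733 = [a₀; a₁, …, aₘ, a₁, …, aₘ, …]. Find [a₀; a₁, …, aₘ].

a₀ = ⌊√733⌋ = 27.
With m₀=0, d₀=1 and mₖ₊₁ = dₖaₖ − mₖ, dₖ₊₁ = (n − mₖ₊₁²)/dₖ, aₖ₊₁ = ⌊(a₀+mₖ₊₁)/dₖ₊₁⌋:
  k=1: m=27, d=4, a=13
  k=2: m=25, d=27, a=1
  k=3: m=2, d=27, a=1
  k=4: m=25, d=4, a=13
  k=5: m=27, d=1, a=54
d=1 and a=2a₀=54 at k=5, so the next step gives (m, d) = (27, 4) again — its k=1 value — and the period has length 5.

[27; 13, 1, 1, 13, 54]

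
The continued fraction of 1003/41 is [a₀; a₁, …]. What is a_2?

1003 = 24·41 + 19   →  a_0 = 24
41 = 2·19 + 3   →  a_1 = 2
19 = 6·3 + 1   →  a_2 = 6

6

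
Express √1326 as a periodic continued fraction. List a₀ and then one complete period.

a₀ = ⌊√1326⌋ = 36.
With m₀=0, d₀=1 and mₖ₊₁ = dₖaₖ − mₖ, dₖ₊₁ = (n − mₖ₊₁²)/dₖ, aₖ₊₁ = ⌊(a₀+mₖ₊₁)/dₖ₊₁⌋:
  k=1: m=36, d=30, a=2
  k=2: m=24, d=25, a=2
  k=3: m=26, d=26, a=2
  k=4: m=26, d=25, a=2
  k=5: m=24, d=30, a=2
  k=6: m=36, d=1, a=72
d=1 and a=2a₀=72 at k=6, so the next step gives (m, d) = (36, 30) again — its k=1 value — and the period has length 6.

[36; 2, 2, 2, 2, 2, 72]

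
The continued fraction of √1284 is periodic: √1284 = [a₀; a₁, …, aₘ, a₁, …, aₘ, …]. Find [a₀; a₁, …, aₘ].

[35; 1, 4, 1, 70]

a₀ = ⌊√1284⌋ = 35.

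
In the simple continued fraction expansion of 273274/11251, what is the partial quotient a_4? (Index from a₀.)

19

273274 = 24·11251 + 3250   →  a_0 = 24
11251 = 3·3250 + 1501   →  a_1 = 3
3250 = 2·1501 + 248   →  a_2 = 2
1501 = 6·248 + 13   →  a_3 = 6
248 = 19·13 + 1   →  a_4 = 19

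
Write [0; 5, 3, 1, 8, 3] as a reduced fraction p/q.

Fold from the inside: start with 3/1.
  8 + 1/3 = 25/3
  1 + 3/25 = 28/25
  3 + 25/28 = 109/28
  5 + 28/109 = 573/109
  0 + 109/573 = 109/573

109/573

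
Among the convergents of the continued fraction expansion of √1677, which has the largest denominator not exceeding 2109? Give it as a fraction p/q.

√1677 = [40; 1, 19, 2, 19, 1, 80, …] (period length 6).
Convergents:
  p_0/q_0 = 40/1
  p_1/q_1 = 41/1
  p_2/q_2 = 819/20
  p_3/q_3 = 1679/41
  p_4/q_4 = 32720/799
  p_5/q_5 = 34399/840
  p_6/q_6 = 2784640/67999
q_5 = 840 ≤ 2109 < 67999 = q_6, so the answer is 34399/840.

34399/840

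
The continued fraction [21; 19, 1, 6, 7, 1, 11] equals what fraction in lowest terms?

283022/13445

Using pₖ = aₖpₖ₋₁ + pₖ₋₂ and qₖ = aₖqₖ₋₁ + qₖ₋₂:
  k=0: a=21, p=21, q=1
  k=1: a=19, p=400, q=19
  k=2: a=1, p=421, q=20
  k=3: a=6, p=2926, q=139
  k=4: a=7, p=20903, q=993
  k=5: a=1, p=23829, q=1132
  k=6: a=11, p=283022, q=13445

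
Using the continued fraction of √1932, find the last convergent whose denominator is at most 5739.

√1932 = [43; 1, 20, 1, 86, …] (period length 4).
Convergents:
  p_0/q_0 = 43/1
  p_1/q_1 = 44/1
  p_2/q_2 = 923/21
  p_3/q_3 = 967/22
  p_4/q_4 = 84085/1913
  p_5/q_5 = 85052/1935
  p_6/q_6 = 1785125/40613
q_5 = 1935 ≤ 5739 < 40613 = q_6, so the answer is 85052/1935.

85052/1935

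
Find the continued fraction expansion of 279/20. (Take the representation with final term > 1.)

[13; 1, 19]

279 = 13·20 + 19
20 = 1·19 + 1
19 = 19·1 + 0  (stop)
So 279/20 = [13; 1, 19].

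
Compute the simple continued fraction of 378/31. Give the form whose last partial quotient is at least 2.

378 = 12×31 + 6
31 = 5×6 + 1
6 = 6×1 + 0  (stop)
So 378/31 = [12; 5, 6].

[12; 5, 6]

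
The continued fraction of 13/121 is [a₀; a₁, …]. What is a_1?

9

13 = 0·121 + 13   →  a_0 = 0
121 = 9·13 + 4   →  a_1 = 9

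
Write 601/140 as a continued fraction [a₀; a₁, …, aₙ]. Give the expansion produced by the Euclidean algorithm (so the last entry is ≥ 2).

601 = 4×140 + 41
140 = 3×41 + 17
41 = 2×17 + 7
17 = 2×7 + 3
7 = 2×3 + 1
3 = 3×1 + 0  (stop)
So 601/140 = [4; 3, 2, 2, 2, 3].

[4; 3, 2, 2, 2, 3]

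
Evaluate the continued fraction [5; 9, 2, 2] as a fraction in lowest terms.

Fold from the inside: start with 2/1.
  2 + 1/2 = 5/2
  9 + 2/5 = 47/5
  5 + 5/47 = 240/47

240/47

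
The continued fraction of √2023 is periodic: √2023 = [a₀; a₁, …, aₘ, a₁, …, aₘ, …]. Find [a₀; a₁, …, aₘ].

a₀ = ⌊√2023⌋ = 44.

[44; 1, 43, 1, 88]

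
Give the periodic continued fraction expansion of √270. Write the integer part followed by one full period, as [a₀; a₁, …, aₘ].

a₀ = ⌊√270⌋ = 16.
With m₀=0, d₀=1 and mₖ₊₁ = dₖaₖ − mₖ, dₖ₊₁ = (n − mₖ₊₁²)/dₖ, aₖ₊₁ = ⌊(a₀+mₖ₊₁)/dₖ₊₁⌋:
  k=1: m=16, d=14, a=2
  k=2: m=12, d=9, a=3
  k=3: m=15, d=5, a=6
  k=4: m=15, d=9, a=3
  k=5: m=12, d=14, a=2
  k=6: m=16, d=1, a=32
d=1 and a=2a₀=32 at k=6, so the next step gives (m, d) = (16, 14) again — its k=1 value — and the period has length 6.

[16; 2, 3, 6, 3, 2, 32]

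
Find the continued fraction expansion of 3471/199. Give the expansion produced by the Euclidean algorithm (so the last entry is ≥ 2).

[17; 2, 3, 1, 4, 1, 3]

3471 = 17*199 + 88
199 = 2*88 + 23
88 = 3*23 + 19
23 = 1*19 + 4
19 = 4*4 + 3
4 = 1*3 + 1
3 = 3*1 + 0  (stop)
So 3471/199 = [17; 2, 3, 1, 4, 1, 3].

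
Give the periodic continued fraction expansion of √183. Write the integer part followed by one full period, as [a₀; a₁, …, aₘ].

[13; 1, 1, 8, 1, 1, 26]

a₀ = ⌊√183⌋ = 13.
With m₀=0, d₀=1 and mₖ₊₁ = dₖaₖ − mₖ, dₖ₊₁ = (n − mₖ₊₁²)/dₖ, aₖ₊₁ = ⌊(a₀+mₖ₊₁)/dₖ₊₁⌋:
  k=1: m=13, d=14, a=1
  k=2: m=1, d=13, a=1
  k=3: m=12, d=3, a=8
  k=4: m=12, d=13, a=1
  k=5: m=1, d=14, a=1
  k=6: m=13, d=1, a=26
d=1 and a=2a₀=26 at k=6, so the next step gives (m, d) = (13, 14) again — its k=1 value — and the period has length 6.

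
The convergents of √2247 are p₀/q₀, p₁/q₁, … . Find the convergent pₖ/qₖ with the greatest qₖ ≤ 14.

237/5

√2247 = [47; 2, 2, 15, 2, 2, 94, …] (period length 6).
Convergents:
  p_0/q_0 = 47/1
  p_1/q_1 = 95/2
  p_2/q_2 = 237/5
  p_3/q_3 = 3650/77
q_2 = 5 ≤ 14 < 77 = q_3, so the answer is 237/5.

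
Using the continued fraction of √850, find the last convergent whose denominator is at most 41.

379/13

√850 = [29; 6, 2, 6, 58, …] (period length 4).
Convergents:
  p_0/q_0 = 29/1
  p_1/q_1 = 175/6
  p_2/q_2 = 379/13
  p_3/q_3 = 2449/84
q_2 = 13 ≤ 41 < 84 = q_3, so the answer is 379/13.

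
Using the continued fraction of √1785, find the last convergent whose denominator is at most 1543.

√1785 = [42; 4, 84, …] (period length 2).
Convergents:
  p_0/q_0 = 42/1
  p_1/q_1 = 169/4
  p_2/q_2 = 14238/337
  p_3/q_3 = 57121/1352
  p_4/q_4 = 4812402/113905
q_3 = 1352 ≤ 1543 < 113905 = q_4, so the answer is 57121/1352.

57121/1352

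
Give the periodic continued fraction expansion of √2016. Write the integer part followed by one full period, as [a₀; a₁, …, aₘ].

[44; 1, 8, 1, 88]

a₀ = ⌊√2016⌋ = 44.
With m₀=0, d₀=1 and mₖ₊₁ = dₖaₖ − mₖ, dₖ₊₁ = (n − mₖ₊₁²)/dₖ, aₖ₊₁ = ⌊(a₀+mₖ₊₁)/dₖ₊₁⌋:
  k=1: m=44, d=80, a=1
  k=2: m=36, d=9, a=8
  k=3: m=36, d=80, a=1
  k=4: m=44, d=1, a=88
d=1 and a=2a₀=88 at k=4, so the next step gives (m, d) = (44, 80) again — its k=1 value — and the period has length 4.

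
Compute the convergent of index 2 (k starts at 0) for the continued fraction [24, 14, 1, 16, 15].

361/15

Using pₖ = aₖpₖ₋₁ + pₖ₋₂, qₖ = aₖqₖ₋₁ + qₖ₋₂ (with p₋₁=1, p₋₂=0, q₋₁=0, q₋₂=1):
  k=0: a=24, p=24, q=1
  k=1: a=14, p=337, q=14
  k=2: a=1, p=361, q=15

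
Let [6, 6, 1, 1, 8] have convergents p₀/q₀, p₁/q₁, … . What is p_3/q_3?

Using pₖ = aₖpₖ₋₁ + pₖ₋₂, qₖ = aₖqₖ₋₁ + qₖ₋₂ (with p₋₁=1, p₋₂=0, q₋₁=0, q₋₂=1):
  k=0: a=6, p=6, q=1
  k=1: a=6, p=37, q=6
  k=2: a=1, p=43, q=7
  k=3: a=1, p=80, q=13

80/13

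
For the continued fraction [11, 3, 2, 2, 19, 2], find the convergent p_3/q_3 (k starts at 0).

192/17

Using pₖ = aₖpₖ₋₁ + pₖ₋₂, qₖ = aₖqₖ₋₁ + qₖ₋₂ (with p₋₁=1, p₋₂=0, q₋₁=0, q₋₂=1):
  k=0: a=11, p=11, q=1
  k=1: a=3, p=34, q=3
  k=2: a=2, p=79, q=7
  k=3: a=2, p=192, q=17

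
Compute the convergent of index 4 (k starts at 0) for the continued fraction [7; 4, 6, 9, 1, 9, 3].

Using pₖ = aₖpₖ₋₁ + pₖ₋₂, qₖ = aₖqₖ₋₁ + qₖ₋₂ (with p₋₁=1, p₋₂=0, q₋₁=0, q₋₂=1):
  k=0: a=7, p=7, q=1
  k=1: a=4, p=29, q=4
  k=2: a=6, p=181, q=25
  k=3: a=9, p=1658, q=229
  k=4: a=1, p=1839, q=254

1839/254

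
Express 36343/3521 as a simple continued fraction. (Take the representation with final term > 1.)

36343 = 10*3521 + 1133
3521 = 3*1133 + 122
1133 = 9*122 + 35
122 = 3*35 + 17
35 = 2*17 + 1
17 = 17*1 + 0  (stop)
So 36343/3521 = [10; 3, 9, 3, 2, 17].

[10; 3, 9, 3, 2, 17]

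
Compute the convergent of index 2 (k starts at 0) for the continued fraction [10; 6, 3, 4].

Using pₖ = aₖpₖ₋₁ + pₖ₋₂, qₖ = aₖqₖ₋₁ + qₖ₋₂ (with p₋₁=1, p₋₂=0, q₋₁=0, q₋₂=1):
  k=0: a=10, p=10, q=1
  k=1: a=6, p=61, q=6
  k=2: a=3, p=193, q=19

193/19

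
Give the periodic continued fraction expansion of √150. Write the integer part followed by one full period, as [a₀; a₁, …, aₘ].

a₀ = ⌊√150⌋ = 12.
With m₀=0, d₀=1 and mₖ₊₁ = dₖaₖ − mₖ, dₖ₊₁ = (n − mₖ₊₁²)/dₖ, aₖ₊₁ = ⌊(a₀+mₖ₊₁)/dₖ₊₁⌋:
  k=1: m=12, d=6, a=4
  k=2: m=12, d=1, a=24
d=1 and a=2a₀=24 at k=2, so the next step gives (m, d) = (12, 6) again — its k=1 value — and the period has length 2.

[12; 4, 24]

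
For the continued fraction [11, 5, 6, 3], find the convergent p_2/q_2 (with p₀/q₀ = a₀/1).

Using pₖ = aₖpₖ₋₁ + pₖ₋₂, qₖ = aₖqₖ₋₁ + qₖ₋₂ (with p₋₁=1, p₋₂=0, q₋₁=0, q₋₂=1):
  k=0: a=11, p=11, q=1
  k=1: a=5, p=56, q=5
  k=2: a=6, p=347, q=31

347/31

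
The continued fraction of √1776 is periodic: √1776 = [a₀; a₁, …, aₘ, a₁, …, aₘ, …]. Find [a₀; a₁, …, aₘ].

[42; 7, 84]

a₀ = ⌊√1776⌋ = 42.
With m₀=0, d₀=1 and mₖ₊₁ = dₖaₖ − mₖ, dₖ₊₁ = (n − mₖ₊₁²)/dₖ, aₖ₊₁ = ⌊(a₀+mₖ₊₁)/dₖ₊₁⌋:
  k=1: m=42, d=12, a=7
  k=2: m=42, d=1, a=84
d=1 and a=2a₀=84 at k=2, so the next step gives (m, d) = (42, 12) again — its k=1 value — and the period has length 2.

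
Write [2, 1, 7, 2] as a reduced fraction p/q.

49/17

Fold from the inside: start with 2/1.
  7 + 1/2 = 15/2
  1 + 2/15 = 17/15
  2 + 15/17 = 49/17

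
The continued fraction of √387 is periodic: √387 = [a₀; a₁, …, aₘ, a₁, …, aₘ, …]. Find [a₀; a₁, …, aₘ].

a₀ = ⌊√387⌋ = 19.
With m₀=0, d₀=1 and mₖ₊₁ = dₖaₖ − mₖ, dₖ₊₁ = (n − mₖ₊₁²)/dₖ, aₖ₊₁ = ⌊(a₀+mₖ₊₁)/dₖ₊₁⌋:
  k=1: m=19, d=26, a=1
  k=2: m=7, d=13, a=2
  k=3: m=19, d=2, a=19
  k=4: m=19, d=13, a=2
  k=5: m=7, d=26, a=1
  k=6: m=19, d=1, a=38
d=1 and a=2a₀=38 at k=6, so the next step gives (m, d) = (19, 26) again — its k=1 value — and the period has length 6.

[19; 1, 2, 19, 2, 1, 38]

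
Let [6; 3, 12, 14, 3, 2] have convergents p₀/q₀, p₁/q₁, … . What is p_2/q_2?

234/37

Using pₖ = aₖpₖ₋₁ + pₖ₋₂, qₖ = aₖqₖ₋₁ + qₖ₋₂ (with p₋₁=1, p₋₂=0, q₋₁=0, q₋₂=1):
  k=0: a=6, p=6, q=1
  k=1: a=3, p=19, q=3
  k=2: a=12, p=234, q=37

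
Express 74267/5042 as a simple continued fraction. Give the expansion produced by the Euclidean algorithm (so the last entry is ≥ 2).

[14; 1, 2, 1, 2, 3, 12, 11]

74267 = 14×5042 + 3679
5042 = 1×3679 + 1363
3679 = 2×1363 + 953
1363 = 1×953 + 410
953 = 2×410 + 133
410 = 3×133 + 11
133 = 12×11 + 1
11 = 11×1 + 0  (stop)
So 74267/5042 = [14; 1, 2, 1, 2, 3, 12, 11].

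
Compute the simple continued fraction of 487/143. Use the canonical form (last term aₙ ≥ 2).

[3; 2, 2, 6, 1, 3]

487 = 3×143 + 58
143 = 2×58 + 27
58 = 2×27 + 4
27 = 6×4 + 3
4 = 1×3 + 1
3 = 3×1 + 0  (stop)
So 487/143 = [3; 2, 2, 6, 1, 3].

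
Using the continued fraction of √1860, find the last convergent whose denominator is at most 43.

√1860 = [43; 7, 1, 4, 1, 7, 86, …] (period length 6).
Convergents:
  p_0/q_0 = 43/1
  p_1/q_1 = 302/7
  p_2/q_2 = 345/8
  p_3/q_3 = 1682/39
  p_4/q_4 = 2027/47
q_3 = 39 ≤ 43 < 47 = q_4, so the answer is 1682/39.

1682/39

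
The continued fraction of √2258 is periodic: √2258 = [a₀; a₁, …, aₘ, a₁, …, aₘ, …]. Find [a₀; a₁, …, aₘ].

a₀ = ⌊√2258⌋ = 47.
With m₀=0, d₀=1 and mₖ₊₁ = dₖaₖ − mₖ, dₖ₊₁ = (n − mₖ₊₁²)/dₖ, aₖ₊₁ = ⌊(a₀+mₖ₊₁)/dₖ₊₁⌋:
  k=1: m=47, d=49, a=1
  k=2: m=2, d=46, a=1
  k=3: m=44, d=7, a=13
  k=4: m=47, d=7, a=13
  k=5: m=44, d=46, a=1
  k=6: m=2, d=49, a=1
  k=7: m=47, d=1, a=94
d=1 and a=2a₀=94 at k=7, so the next step gives (m, d) = (47, 49) again — its k=1 value — and the period has length 7.

[47; 1, 1, 13, 13, 1, 1, 94]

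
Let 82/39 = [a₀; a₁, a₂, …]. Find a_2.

82 = 2·39 + 4   →  a_0 = 2
39 = 9·4 + 3   →  a_1 = 9
4 = 1·3 + 1   →  a_2 = 1

1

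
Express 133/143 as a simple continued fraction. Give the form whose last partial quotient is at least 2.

[0; 1, 13, 3, 3]

133 = 0*143 + 133
143 = 1*133 + 10
133 = 13*10 + 3
10 = 3*3 + 1
3 = 3*1 + 0  (stop)
So 133/143 = [0; 1, 13, 3, 3].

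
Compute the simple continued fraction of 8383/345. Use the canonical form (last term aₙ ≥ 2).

[24; 3, 2, 1, 6, 5]

8383 = 24*345 + 103
345 = 3*103 + 36
103 = 2*36 + 31
36 = 1*31 + 5
31 = 6*5 + 1
5 = 5*1 + 0  (stop)
So 8383/345 = [24; 3, 2, 1, 6, 5].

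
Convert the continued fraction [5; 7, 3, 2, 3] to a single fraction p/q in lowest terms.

899/175

Using pₖ = aₖpₖ₋₁ + pₖ₋₂ and qₖ = aₖqₖ₋₁ + qₖ₋₂:
  k=0: a=5, p=5, q=1
  k=1: a=7, p=36, q=7
  k=2: a=3, p=113, q=22
  k=3: a=2, p=262, q=51
  k=4: a=3, p=899, q=175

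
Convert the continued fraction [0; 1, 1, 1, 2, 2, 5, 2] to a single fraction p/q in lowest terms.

142/225

Fold from the inside: start with 2/1.
  5 + 1/2 = 11/2
  2 + 2/11 = 24/11
  2 + 11/24 = 59/24
  1 + 24/59 = 83/59
  1 + 59/83 = 142/83
  1 + 83/142 = 225/142
  0 + 142/225 = 142/225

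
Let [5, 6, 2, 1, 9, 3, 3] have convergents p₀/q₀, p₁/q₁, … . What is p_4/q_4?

Using pₖ = aₖpₖ₋₁ + pₖ₋₂, qₖ = aₖqₖ₋₁ + qₖ₋₂ (with p₋₁=1, p₋₂=0, q₋₁=0, q₋₂=1):
  k=0: a=5, p=5, q=1
  k=1: a=6, p=31, q=6
  k=2: a=2, p=67, q=13
  k=3: a=1, p=98, q=19
  k=4: a=9, p=949, q=184

949/184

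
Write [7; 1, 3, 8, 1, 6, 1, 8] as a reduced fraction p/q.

20098/2591

Fold from the inside: start with 8/1.
  1 + 1/8 = 9/8
  6 + 8/9 = 62/9
  1 + 9/62 = 71/62
  8 + 62/71 = 630/71
  3 + 71/630 = 1961/630
  1 + 630/1961 = 2591/1961
  7 + 1961/2591 = 20098/2591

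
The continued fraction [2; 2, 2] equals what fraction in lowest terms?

Using pₖ = aₖpₖ₋₁ + pₖ₋₂ and qₖ = aₖqₖ₋₁ + qₖ₋₂:
  k=0: a=2, p=2, q=1
  k=1: a=2, p=5, q=2
  k=2: a=2, p=12, q=5

12/5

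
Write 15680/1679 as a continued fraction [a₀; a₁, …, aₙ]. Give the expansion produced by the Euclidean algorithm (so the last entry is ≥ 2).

15680 = 9·1679 + 569
1679 = 2·569 + 541
569 = 1·541 + 28
541 = 19·28 + 9
28 = 3·9 + 1
9 = 9·1 + 0  (stop)
So 15680/1679 = [9; 2, 1, 19, 3, 9].

[9; 2, 1, 19, 3, 9]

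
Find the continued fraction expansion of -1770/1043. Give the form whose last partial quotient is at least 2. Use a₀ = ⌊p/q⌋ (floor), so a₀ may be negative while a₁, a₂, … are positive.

-1770 = -2×1043 + 316
1043 = 3×316 + 95
316 = 3×95 + 31
95 = 3×31 + 2
31 = 15×2 + 1
2 = 2×1 + 0  (stop)
So -1770/1043 = [-2; 3, 3, 3, 15, 2].

[-2; 3, 3, 3, 15, 2]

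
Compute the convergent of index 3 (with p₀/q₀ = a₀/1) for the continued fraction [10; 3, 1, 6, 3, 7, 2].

277/27

Using pₖ = aₖpₖ₋₁ + pₖ₋₂, qₖ = aₖqₖ₋₁ + qₖ₋₂ (with p₋₁=1, p₋₂=0, q₋₁=0, q₋₂=1):
  k=0: a=10, p=10, q=1
  k=1: a=3, p=31, q=3
  k=2: a=1, p=41, q=4
  k=3: a=6, p=277, q=27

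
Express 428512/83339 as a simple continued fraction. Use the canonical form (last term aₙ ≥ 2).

[5; 7, 19, 16, 1, 3, 9]

428512 = 5*83339 + 11817
83339 = 7*11817 + 620
11817 = 19*620 + 37
620 = 16*37 + 28
37 = 1*28 + 9
28 = 3*9 + 1
9 = 9*1 + 0  (stop)
So 428512/83339 = [5; 7, 19, 16, 1, 3, 9].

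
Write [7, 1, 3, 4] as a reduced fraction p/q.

Fold from the inside: start with 4/1.
  3 + 1/4 = 13/4
  1 + 4/13 = 17/13
  7 + 13/17 = 132/17

132/17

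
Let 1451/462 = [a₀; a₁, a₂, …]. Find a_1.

7

1451 = 3·462 + 65   →  a_0 = 3
462 = 7·65 + 7   →  a_1 = 7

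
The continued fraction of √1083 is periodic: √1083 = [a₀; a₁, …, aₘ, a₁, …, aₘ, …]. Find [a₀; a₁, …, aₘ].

[32; 1, 9, 1, 64]

a₀ = ⌊√1083⌋ = 32.
With m₀=0, d₀=1 and mₖ₊₁ = dₖaₖ − mₖ, dₖ₊₁ = (n − mₖ₊₁²)/dₖ, aₖ₊₁ = ⌊(a₀+mₖ₊₁)/dₖ₊₁⌋:
  k=1: m=32, d=59, a=1
  k=2: m=27, d=6, a=9
  k=3: m=27, d=59, a=1
  k=4: m=32, d=1, a=64
d=1 and a=2a₀=64 at k=4, so the next step gives (m, d) = (32, 59) again — its k=1 value — and the period has length 4.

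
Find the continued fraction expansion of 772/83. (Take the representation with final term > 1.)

772 = 9·83 + 25
83 = 3·25 + 8
25 = 3·8 + 1
8 = 8·1 + 0  (stop)
So 772/83 = [9; 3, 3, 8].

[9; 3, 3, 8]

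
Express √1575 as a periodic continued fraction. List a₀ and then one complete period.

[39; 1, 2, 5, 2, 1, 78]

a₀ = ⌊√1575⌋ = 39.
With m₀=0, d₀=1 and mₖ₊₁ = dₖaₖ − mₖ, dₖ₊₁ = (n − mₖ₊₁²)/dₖ, aₖ₊₁ = ⌊(a₀+mₖ₊₁)/dₖ₊₁⌋:
  k=1: m=39, d=54, a=1
  k=2: m=15, d=25, a=2
  k=3: m=35, d=14, a=5
  k=4: m=35, d=25, a=2
  k=5: m=15, d=54, a=1
  k=6: m=39, d=1, a=78
d=1 and a=2a₀=78 at k=6, so the next step gives (m, d) = (39, 54) again — its k=1 value — and the period has length 6.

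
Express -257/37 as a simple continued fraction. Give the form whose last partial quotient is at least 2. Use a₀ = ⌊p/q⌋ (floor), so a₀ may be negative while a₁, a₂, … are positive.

-257 = -7*37 + 2
37 = 18*2 + 1
2 = 2*1 + 0  (stop)
So -257/37 = [-7; 18, 2].

[-7; 18, 2]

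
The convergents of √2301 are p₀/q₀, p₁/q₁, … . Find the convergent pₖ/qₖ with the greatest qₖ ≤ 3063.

145777/3039

√2301 = [47; 1, 30, 1, 94, …] (period length 4).
Convergents:
  p_0/q_0 = 47/1
  p_1/q_1 = 48/1
  p_2/q_2 = 1487/31
  p_3/q_3 = 1535/32
  p_4/q_4 = 145777/3039
  p_5/q_5 = 147312/3071
q_4 = 3039 ≤ 3063 < 3071 = q_5, so the answer is 145777/3039.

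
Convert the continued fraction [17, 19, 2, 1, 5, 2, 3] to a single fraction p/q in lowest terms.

42237/2477

Fold from the inside: start with 3/1.
  2 + 1/3 = 7/3
  5 + 3/7 = 38/7
  1 + 7/38 = 45/38
  2 + 38/45 = 128/45
  19 + 45/128 = 2477/128
  17 + 128/2477 = 42237/2477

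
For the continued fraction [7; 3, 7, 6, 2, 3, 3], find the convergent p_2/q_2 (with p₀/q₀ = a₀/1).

Using pₖ = aₖpₖ₋₁ + pₖ₋₂, qₖ = aₖqₖ₋₁ + qₖ₋₂ (with p₋₁=1, p₋₂=0, q₋₁=0, q₋₂=1):
  k=0: a=7, p=7, q=1
  k=1: a=3, p=22, q=3
  k=2: a=7, p=161, q=22

161/22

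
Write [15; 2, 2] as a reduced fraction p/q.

Fold from the inside: start with 2/1.
  2 + 1/2 = 5/2
  15 + 2/5 = 77/5

77/5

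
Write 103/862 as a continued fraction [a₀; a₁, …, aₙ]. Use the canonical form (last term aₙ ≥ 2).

103 = 0*862 + 103
862 = 8*103 + 38
103 = 2*38 + 27
38 = 1*27 + 11
27 = 2*11 + 5
11 = 2*5 + 1
5 = 5*1 + 0  (stop)
So 103/862 = [0; 8, 2, 1, 2, 2, 5].

[0; 8, 2, 1, 2, 2, 5]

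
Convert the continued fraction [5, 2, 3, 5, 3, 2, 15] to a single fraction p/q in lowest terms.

Fold from the inside: start with 15/1.
  2 + 1/15 = 31/15
  3 + 15/31 = 108/31
  5 + 31/108 = 571/108
  3 + 108/571 = 1821/571
  2 + 571/1821 = 4213/1821
  5 + 1821/4213 = 22886/4213

22886/4213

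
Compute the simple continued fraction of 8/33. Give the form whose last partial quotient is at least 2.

8 = 0*33 + 8
33 = 4*8 + 1
8 = 8*1 + 0  (stop)
So 8/33 = [0; 4, 8].

[0; 4, 8]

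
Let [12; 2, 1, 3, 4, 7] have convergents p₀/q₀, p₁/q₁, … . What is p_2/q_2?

37/3

Using pₖ = aₖpₖ₋₁ + pₖ₋₂, qₖ = aₖqₖ₋₁ + qₖ₋₂ (with p₋₁=1, p₋₂=0, q₋₁=0, q₋₂=1):
  k=0: a=12, p=12, q=1
  k=1: a=2, p=25, q=2
  k=2: a=1, p=37, q=3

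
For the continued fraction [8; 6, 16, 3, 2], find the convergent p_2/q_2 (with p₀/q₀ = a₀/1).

Using pₖ = aₖpₖ₋₁ + pₖ₋₂, qₖ = aₖqₖ₋₁ + qₖ₋₂ (with p₋₁=1, p₋₂=0, q₋₁=0, q₋₂=1):
  k=0: a=8, p=8, q=1
  k=1: a=6, p=49, q=6
  k=2: a=16, p=792, q=97

792/97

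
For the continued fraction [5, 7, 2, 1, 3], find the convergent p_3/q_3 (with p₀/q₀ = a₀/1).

113/22

Using pₖ = aₖpₖ₋₁ + pₖ₋₂, qₖ = aₖqₖ₋₁ + qₖ₋₂ (with p₋₁=1, p₋₂=0, q₋₁=0, q₋₂=1):
  k=0: a=5, p=5, q=1
  k=1: a=7, p=36, q=7
  k=2: a=2, p=77, q=15
  k=3: a=1, p=113, q=22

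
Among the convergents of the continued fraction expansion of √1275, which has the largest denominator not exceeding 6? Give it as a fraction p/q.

107/3

√1275 = [35; 1, 2, 2, 2, 2, 2, 1, 70, …] (period length 8).
Convergents:
  p_0/q_0 = 35/1
  p_1/q_1 = 36/1
  p_2/q_2 = 107/3
  p_3/q_3 = 250/7
q_2 = 3 ≤ 6 < 7 = q_3, so the answer is 107/3.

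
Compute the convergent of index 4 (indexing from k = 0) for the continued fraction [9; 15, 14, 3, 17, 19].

Using pₖ = aₖpₖ₋₁ + pₖ₋₂, qₖ = aₖqₖ₋₁ + qₖ₋₂ (with p₋₁=1, p₋₂=0, q₋₁=0, q₋₂=1):
  k=0: a=9, p=9, q=1
  k=1: a=15, p=136, q=15
  k=2: a=14, p=1913, q=211
  k=3: a=3, p=5875, q=648
  k=4: a=17, p=101788, q=11227

101788/11227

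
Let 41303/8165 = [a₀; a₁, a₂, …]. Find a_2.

41303 = 5·8165 + 478   →  a_0 = 5
8165 = 17·478 + 39   →  a_1 = 17
478 = 12·39 + 10   →  a_2 = 12

12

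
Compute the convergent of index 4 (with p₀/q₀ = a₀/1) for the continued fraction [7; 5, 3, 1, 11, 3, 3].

Using pₖ = aₖpₖ₋₁ + pₖ₋₂, qₖ = aₖqₖ₋₁ + qₖ₋₂ (with p₋₁=1, p₋₂=0, q₋₁=0, q₋₂=1):
  k=0: a=7, p=7, q=1
  k=1: a=5, p=36, q=5
  k=2: a=3, p=115, q=16
  k=3: a=1, p=151, q=21
  k=4: a=11, p=1776, q=247

1776/247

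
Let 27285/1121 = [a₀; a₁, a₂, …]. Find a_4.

27285 = 24·1121 + 381   →  a_0 = 24
1121 = 2·381 + 359   →  a_1 = 2
381 = 1·359 + 22   →  a_2 = 1
359 = 16·22 + 7   →  a_3 = 16
22 = 3·7 + 1   →  a_4 = 3

3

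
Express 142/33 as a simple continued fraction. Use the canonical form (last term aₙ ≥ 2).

[4; 3, 3, 3]

142 = 4·33 + 10
33 = 3·10 + 3
10 = 3·3 + 1
3 = 3·1 + 0  (stop)
So 142/33 = [4; 3, 3, 3].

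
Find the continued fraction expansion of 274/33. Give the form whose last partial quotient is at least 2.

[8; 3, 3, 3]

274 = 8*33 + 10
33 = 3*10 + 3
10 = 3*3 + 1
3 = 3*1 + 0  (stop)
So 274/33 = [8; 3, 3, 3].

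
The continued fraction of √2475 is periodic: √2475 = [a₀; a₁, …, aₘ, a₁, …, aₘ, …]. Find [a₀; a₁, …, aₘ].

a₀ = ⌊√2475⌋ = 49.
With m₀=0, d₀=1 and mₖ₊₁ = dₖaₖ − mₖ, dₖ₊₁ = (n − mₖ₊₁²)/dₖ, aₖ₊₁ = ⌊(a₀+mₖ₊₁)/dₖ₊₁⌋:
  k=1: m=49, d=74, a=1
  k=2: m=25, d=25, a=2
  k=3: m=25, d=74, a=1
  k=4: m=49, d=1, a=98
d=1 and a=2a₀=98 at k=4, so the next step gives (m, d) = (49, 74) again — its k=1 value — and the period has length 4.

[49; 1, 2, 1, 98]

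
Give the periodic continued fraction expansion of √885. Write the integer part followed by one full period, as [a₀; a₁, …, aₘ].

[29; 1, 2, 1, 58]

a₀ = ⌊√885⌋ = 29.
With m₀=0, d₀=1 and mₖ₊₁ = dₖaₖ − mₖ, dₖ₊₁ = (n − mₖ₊₁²)/dₖ, aₖ₊₁ = ⌊(a₀+mₖ₊₁)/dₖ₊₁⌋:
  k=1: m=29, d=44, a=1
  k=2: m=15, d=15, a=2
  k=3: m=15, d=44, a=1
  k=4: m=29, d=1, a=58
d=1 and a=2a₀=58 at k=4, so the next step gives (m, d) = (29, 44) again — its k=1 value — and the period has length 4.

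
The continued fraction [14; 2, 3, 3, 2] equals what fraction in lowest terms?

Fold from the inside: start with 2/1.
  3 + 1/2 = 7/2
  3 + 2/7 = 23/7
  2 + 7/23 = 53/23
  14 + 23/53 = 765/53

765/53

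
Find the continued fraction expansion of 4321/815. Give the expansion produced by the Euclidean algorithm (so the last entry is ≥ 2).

[5; 3, 3, 5, 7, 2]

4321 = 5*815 + 246
815 = 3*246 + 77
246 = 3*77 + 15
77 = 5*15 + 2
15 = 7*2 + 1
2 = 2*1 + 0  (stop)
So 4321/815 = [5; 3, 3, 5, 7, 2].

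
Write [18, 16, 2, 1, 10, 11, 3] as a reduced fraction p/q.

323819/17929

Using pₖ = aₖpₖ₋₁ + pₖ₋₂ and qₖ = aₖqₖ₋₁ + qₖ₋₂:
  k=0: a=18, p=18, q=1
  k=1: a=16, p=289, q=16
  k=2: a=2, p=596, q=33
  k=3: a=1, p=885, q=49
  k=4: a=10, p=9446, q=523
  k=5: a=11, p=104791, q=5802
  k=6: a=3, p=323819, q=17929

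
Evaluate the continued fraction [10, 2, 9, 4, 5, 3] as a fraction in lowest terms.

13669/1305

Fold from the inside: start with 3/1.
  5 + 1/3 = 16/3
  4 + 3/16 = 67/16
  9 + 16/67 = 619/67
  2 + 67/619 = 1305/619
  10 + 619/1305 = 13669/1305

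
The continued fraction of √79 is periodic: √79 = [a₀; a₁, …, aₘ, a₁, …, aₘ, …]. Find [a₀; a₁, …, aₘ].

a₀ = ⌊√79⌋ = 8.
With m₀=0, d₀=1 and mₖ₊₁ = dₖaₖ − mₖ, dₖ₊₁ = (n − mₖ₊₁²)/dₖ, aₖ₊₁ = ⌊(a₀+mₖ₊₁)/dₖ₊₁⌋:
  k=1: m=8, d=15, a=1
  k=2: m=7, d=2, a=7
  k=3: m=7, d=15, a=1
  k=4: m=8, d=1, a=16
d=1 and a=2a₀=16 at k=4, so the next step gives (m, d) = (8, 15) again — its k=1 value — and the period has length 4.

[8; 1, 7, 1, 16]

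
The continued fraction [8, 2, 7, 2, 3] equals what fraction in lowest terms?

940/111

Fold from the inside: start with 3/1.
  2 + 1/3 = 7/3
  7 + 3/7 = 52/7
  2 + 7/52 = 111/52
  8 + 52/111 = 940/111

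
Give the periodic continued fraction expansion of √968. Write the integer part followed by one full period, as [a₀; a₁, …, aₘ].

a₀ = ⌊√968⌋ = 31.
With m₀=0, d₀=1 and mₖ₊₁ = dₖaₖ − mₖ, dₖ₊₁ = (n − mₖ₊₁²)/dₖ, aₖ₊₁ = ⌊(a₀+mₖ₊₁)/dₖ₊₁⌋:
  k=1: m=31, d=7, a=8
  k=2: m=25, d=49, a=1
  k=3: m=24, d=8, a=6
  k=4: m=24, d=49, a=1
  k=5: m=25, d=7, a=8
  k=6: m=31, d=1, a=62
d=1 and a=2a₀=62 at k=6, so the next step gives (m, d) = (31, 7) again — its k=1 value — and the period has length 6.

[31; 8, 1, 6, 1, 8, 62]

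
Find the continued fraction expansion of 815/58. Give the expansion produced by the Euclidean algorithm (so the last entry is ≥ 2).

[14; 19, 3]

815 = 14·58 + 3
58 = 19·3 + 1
3 = 3·1 + 0  (stop)
So 815/58 = [14; 19, 3].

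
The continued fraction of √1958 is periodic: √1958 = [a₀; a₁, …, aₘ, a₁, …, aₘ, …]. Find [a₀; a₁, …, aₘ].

a₀ = ⌊√1958⌋ = 44.
With m₀=0, d₀=1 and mₖ₊₁ = dₖaₖ − mₖ, dₖ₊₁ = (n − mₖ₊₁²)/dₖ, aₖ₊₁ = ⌊(a₀+mₖ₊₁)/dₖ₊₁⌋:
  k=1: m=44, d=22, a=4
  k=2: m=44, d=1, a=88
d=1 and a=2a₀=88 at k=2, so the next step gives (m, d) = (44, 22) again — its k=1 value — and the period has length 2.

[44; 4, 88]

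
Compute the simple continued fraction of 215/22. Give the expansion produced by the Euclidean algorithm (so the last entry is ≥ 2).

[9; 1, 3, 2, 2]

215 = 9*22 + 17
22 = 1*17 + 5
17 = 3*5 + 2
5 = 2*2 + 1
2 = 2*1 + 0  (stop)
So 215/22 = [9; 1, 3, 2, 2].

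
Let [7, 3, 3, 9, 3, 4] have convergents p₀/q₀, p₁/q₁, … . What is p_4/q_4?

2110/289

Using pₖ = aₖpₖ₋₁ + pₖ₋₂, qₖ = aₖqₖ₋₁ + qₖ₋₂ (with p₋₁=1, p₋₂=0, q₋₁=0, q₋₂=1):
  k=0: a=7, p=7, q=1
  k=1: a=3, p=22, q=3
  k=2: a=3, p=73, q=10
  k=3: a=9, p=679, q=93
  k=4: a=3, p=2110, q=289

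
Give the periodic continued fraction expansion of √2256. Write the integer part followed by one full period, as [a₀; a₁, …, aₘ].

[47; 2, 94]

a₀ = ⌊√2256⌋ = 47.
With m₀=0, d₀=1 and mₖ₊₁ = dₖaₖ − mₖ, dₖ₊₁ = (n − mₖ₊₁²)/dₖ, aₖ₊₁ = ⌊(a₀+mₖ₊₁)/dₖ₊₁⌋:
  k=1: m=47, d=47, a=2
  k=2: m=47, d=1, a=94
d=1 and a=2a₀=94 at k=2, so the next step gives (m, d) = (47, 47) again — its k=1 value — and the period has length 2.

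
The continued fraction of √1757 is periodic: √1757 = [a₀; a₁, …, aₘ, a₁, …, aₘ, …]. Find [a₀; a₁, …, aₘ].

a₀ = ⌊√1757⌋ = 41.
With m₀=0, d₀=1 and mₖ₊₁ = dₖaₖ − mₖ, dₖ₊₁ = (n − mₖ₊₁²)/dₖ, aₖ₊₁ = ⌊(a₀+mₖ₊₁)/dₖ₊₁⌋:
  k=1: m=41, d=76, a=1
  k=2: m=35, d=7, a=10
  k=3: m=35, d=76, a=1
  k=4: m=41, d=1, a=82
d=1 and a=2a₀=82 at k=4, so the next step gives (m, d) = (41, 76) again — its k=1 value — and the period has length 4.

[41; 1, 10, 1, 82]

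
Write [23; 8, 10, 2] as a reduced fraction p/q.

3931/170

Fold from the inside: start with 2/1.
  10 + 1/2 = 21/2
  8 + 2/21 = 170/21
  23 + 21/170 = 3931/170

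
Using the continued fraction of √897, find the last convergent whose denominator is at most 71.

√897 = [29; 1, 18, 1, 58, …] (period length 4).
Convergents:
  p_0/q_0 = 29/1
  p_1/q_1 = 30/1
  p_2/q_2 = 569/19
  p_3/q_3 = 599/20
  p_4/q_4 = 35311/1179
q_3 = 20 ≤ 71 < 1179 = q_4, so the answer is 599/20.

599/20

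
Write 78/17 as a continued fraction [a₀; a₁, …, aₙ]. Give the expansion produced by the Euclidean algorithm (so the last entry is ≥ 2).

78 = 4*17 + 10
17 = 1*10 + 7
10 = 1*7 + 3
7 = 2*3 + 1
3 = 3*1 + 0  (stop)
So 78/17 = [4; 1, 1, 2, 3].

[4; 1, 1, 2, 3]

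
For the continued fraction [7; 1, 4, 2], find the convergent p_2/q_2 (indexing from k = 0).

Using pₖ = aₖpₖ₋₁ + pₖ₋₂, qₖ = aₖqₖ₋₁ + qₖ₋₂ (with p₋₁=1, p₋₂=0, q₋₁=0, q₋₂=1):
  k=0: a=7, p=7, q=1
  k=1: a=1, p=8, q=1
  k=2: a=4, p=39, q=5

39/5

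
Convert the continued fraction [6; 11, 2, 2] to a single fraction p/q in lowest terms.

Using pₖ = aₖpₖ₋₁ + pₖ₋₂ and qₖ = aₖqₖ₋₁ + qₖ₋₂:
  k=0: a=6, p=6, q=1
  k=1: a=11, p=67, q=11
  k=2: a=2, p=140, q=23
  k=3: a=2, p=347, q=57

347/57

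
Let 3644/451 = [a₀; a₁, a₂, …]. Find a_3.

1

3644 = 8·451 + 36   →  a_0 = 8
451 = 12·36 + 19   →  a_1 = 12
36 = 1·19 + 17   →  a_2 = 1
19 = 1·17 + 2   →  a_3 = 1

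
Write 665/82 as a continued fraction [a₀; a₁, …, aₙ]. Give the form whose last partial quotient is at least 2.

665 = 8×82 + 9
82 = 9×9 + 1
9 = 9×1 + 0  (stop)
So 665/82 = [8; 9, 9].

[8; 9, 9]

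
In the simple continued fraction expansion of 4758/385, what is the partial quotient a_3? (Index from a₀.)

3

4758 = 12·385 + 138   →  a_0 = 12
385 = 2·138 + 109   →  a_1 = 2
138 = 1·109 + 29   →  a_2 = 1
109 = 3·29 + 22   →  a_3 = 3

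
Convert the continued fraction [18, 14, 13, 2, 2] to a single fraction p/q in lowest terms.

Using pₖ = aₖpₖ₋₁ + pₖ₋₂ and qₖ = aₖqₖ₋₁ + qₖ₋₂:
  k=0: a=18, p=18, q=1
  k=1: a=14, p=253, q=14
  k=2: a=13, p=3307, q=183
  k=3: a=2, p=6867, q=380
  k=4: a=2, p=17041, q=943

17041/943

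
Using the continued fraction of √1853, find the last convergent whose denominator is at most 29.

√1853 = [43; 21, 1, 1, 21, 86, …] (period length 5).
Convergents:
  p_0/q_0 = 43/1
  p_1/q_1 = 904/21
  p_2/q_2 = 947/22
  p_3/q_3 = 1851/43
q_2 = 22 ≤ 29 < 43 = q_3, so the answer is 947/22.

947/22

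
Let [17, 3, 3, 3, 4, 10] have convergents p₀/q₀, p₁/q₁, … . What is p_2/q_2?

Using pₖ = aₖpₖ₋₁ + pₖ₋₂, qₖ = aₖqₖ₋₁ + qₖ₋₂ (with p₋₁=1, p₋₂=0, q₋₁=0, q₋₂=1):
  k=0: a=17, p=17, q=1
  k=1: a=3, p=52, q=3
  k=2: a=3, p=173, q=10

173/10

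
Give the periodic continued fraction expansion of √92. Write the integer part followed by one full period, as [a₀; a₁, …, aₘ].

a₀ = ⌊√92⌋ = 9.

[9; 1, 1, 2, 4, 2, 1, 1, 18]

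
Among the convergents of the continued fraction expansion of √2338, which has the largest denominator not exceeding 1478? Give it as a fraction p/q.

√2338 = [48; 2, 1, 5, 48, 5, 1, 2, 96, …] (period length 8).
Convergents:
  p_0/q_0 = 48/1
  p_1/q_1 = 97/2
  p_2/q_2 = 145/3
  p_3/q_3 = 822/17
  p_4/q_4 = 39601/819
  p_5/q_5 = 198827/4112
q_4 = 819 ≤ 1478 < 4112 = q_5, so the answer is 39601/819.

39601/819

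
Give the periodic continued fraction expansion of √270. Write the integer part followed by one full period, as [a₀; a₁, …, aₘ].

[16; 2, 3, 6, 3, 2, 32]

a₀ = ⌊√270⌋ = 16.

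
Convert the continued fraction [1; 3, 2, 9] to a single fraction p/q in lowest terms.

Using pₖ = aₖpₖ₋₁ + pₖ₋₂ and qₖ = aₖqₖ₋₁ + qₖ₋₂:
  k=0: a=1, p=1, q=1
  k=1: a=3, p=4, q=3
  k=2: a=2, p=9, q=7
  k=3: a=9, p=85, q=66

85/66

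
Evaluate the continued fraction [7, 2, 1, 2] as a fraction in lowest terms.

59/8

Fold from the inside: start with 2/1.
  1 + 1/2 = 3/2
  2 + 2/3 = 8/3
  7 + 3/8 = 59/8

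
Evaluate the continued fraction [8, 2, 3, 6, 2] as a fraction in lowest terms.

Using pₖ = aₖpₖ₋₁ + pₖ₋₂ and qₖ = aₖqₖ₋₁ + qₖ₋₂:
  k=0: a=8, p=8, q=1
  k=1: a=2, p=17, q=2
  k=2: a=3, p=59, q=7
  k=3: a=6, p=371, q=44
  k=4: a=2, p=801, q=95

801/95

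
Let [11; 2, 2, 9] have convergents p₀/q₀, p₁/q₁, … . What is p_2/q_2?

57/5

Using pₖ = aₖpₖ₋₁ + pₖ₋₂, qₖ = aₖqₖ₋₁ + qₖ₋₂ (with p₋₁=1, p₋₂=0, q₋₁=0, q₋₂=1):
  k=0: a=11, p=11, q=1
  k=1: a=2, p=23, q=2
  k=2: a=2, p=57, q=5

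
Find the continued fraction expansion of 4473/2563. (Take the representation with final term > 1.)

[1; 1, 2, 1, 12, 3, 16]

4473 = 1*2563 + 1910
2563 = 1*1910 + 653
1910 = 2*653 + 604
653 = 1*604 + 49
604 = 12*49 + 16
49 = 3*16 + 1
16 = 16*1 + 0  (stop)
So 4473/2563 = [1; 1, 2, 1, 12, 3, 16].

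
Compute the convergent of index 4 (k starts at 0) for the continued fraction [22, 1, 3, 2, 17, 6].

Using pₖ = aₖpₖ₋₁ + pₖ₋₂, qₖ = aₖqₖ₋₁ + qₖ₋₂ (with p₋₁=1, p₋₂=0, q₋₁=0, q₋₂=1):
  k=0: a=22, p=22, q=1
  k=1: a=1, p=23, q=1
  k=2: a=3, p=91, q=4
  k=3: a=2, p=205, q=9
  k=4: a=17, p=3576, q=157

3576/157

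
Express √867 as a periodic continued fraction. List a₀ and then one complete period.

a₀ = ⌊√867⌋ = 29.
With m₀=0, d₀=1 and mₖ₊₁ = dₖaₖ − mₖ, dₖ₊₁ = (n − mₖ₊₁²)/dₖ, aₖ₊₁ = ⌊(a₀+mₖ₊₁)/dₖ₊₁⌋:
  k=1: m=29, d=26, a=2
  k=2: m=23, d=13, a=4
  k=3: m=29, d=2, a=29
  k=4: m=29, d=13, a=4
  k=5: m=23, d=26, a=2
  k=6: m=29, d=1, a=58
d=1 and a=2a₀=58 at k=6, so the next step gives (m, d) = (29, 26) again — its k=1 value — and the period has length 6.

[29; 2, 4, 29, 4, 2, 58]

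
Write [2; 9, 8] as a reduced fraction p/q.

154/73

Fold from the inside: start with 8/1.
  9 + 1/8 = 73/8
  2 + 8/73 = 154/73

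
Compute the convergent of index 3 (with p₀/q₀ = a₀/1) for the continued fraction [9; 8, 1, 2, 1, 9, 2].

237/26

Using pₖ = aₖpₖ₋₁ + pₖ₋₂, qₖ = aₖqₖ₋₁ + qₖ₋₂ (with p₋₁=1, p₋₂=0, q₋₁=0, q₋₂=1):
  k=0: a=9, p=9, q=1
  k=1: a=8, p=73, q=8
  k=2: a=1, p=82, q=9
  k=3: a=2, p=237, q=26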